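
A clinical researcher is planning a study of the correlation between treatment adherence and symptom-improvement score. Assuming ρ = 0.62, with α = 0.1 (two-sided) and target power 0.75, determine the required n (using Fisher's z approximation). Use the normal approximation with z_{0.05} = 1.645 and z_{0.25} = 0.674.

n = 14

Fisher's z: C = ½·ln((1+r)/(1−r)) = ½·ln(4.2632) = 0.7250.
n = ((z_{α/2} + z_β)/C)² + 3.
(1.645 + 0.674) / 0.7250 = 2.319 / 0.7250 = 3.199.
n = 3.199² + 3 = 10.23 + 3 = 13.2.
Round up.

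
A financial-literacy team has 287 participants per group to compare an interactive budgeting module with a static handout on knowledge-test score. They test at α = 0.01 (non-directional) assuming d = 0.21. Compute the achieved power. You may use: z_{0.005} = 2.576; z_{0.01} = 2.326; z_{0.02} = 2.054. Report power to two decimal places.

For two equal groups, power = Φ(d·√(n/2) − z_{α/2}).
d·√(n/2) = 0.21 × √(287/2) = 0.21 × 11.979 = 2.516.
z_β = 2.516 − 2.576 = -0.060.
Power = Φ(-0.060) = 0.476.

power ≈ 0.48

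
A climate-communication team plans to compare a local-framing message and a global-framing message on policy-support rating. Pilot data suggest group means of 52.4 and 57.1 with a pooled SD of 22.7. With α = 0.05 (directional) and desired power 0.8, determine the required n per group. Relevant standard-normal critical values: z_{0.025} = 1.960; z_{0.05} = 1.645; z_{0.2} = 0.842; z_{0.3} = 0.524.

n = 289 per group

Cohen's d = |M₁ − M₂| / SD_pooled = |52.4 − 57.1| / 22.7 = 4.7 / 22.7 = 0.207.
For two independent groups with equal n: n = 2·((z_{α} + z_β) / d)².
z_{α} + z_β = 1.645 + 0.842 = 2.487.
n = 2 × (2.487 / 0.207)² = 2 × 12.014² = 2 × 144.35 = 288.7.
Round up to the next whole participant.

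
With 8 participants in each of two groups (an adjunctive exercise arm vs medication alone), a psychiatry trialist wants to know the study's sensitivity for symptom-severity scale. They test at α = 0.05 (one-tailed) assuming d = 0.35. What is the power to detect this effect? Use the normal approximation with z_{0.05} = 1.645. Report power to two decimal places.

power ≈ 0.17

For two equal groups, power = Φ(d·√(n/2) − z_{α}).
d·√(n/2) = 0.35 × √(8/2) = 0.35 × 2.000 = 0.700.
z_β = 0.700 − 1.645 = -0.945.
Power = Φ(-0.945) = 0.172.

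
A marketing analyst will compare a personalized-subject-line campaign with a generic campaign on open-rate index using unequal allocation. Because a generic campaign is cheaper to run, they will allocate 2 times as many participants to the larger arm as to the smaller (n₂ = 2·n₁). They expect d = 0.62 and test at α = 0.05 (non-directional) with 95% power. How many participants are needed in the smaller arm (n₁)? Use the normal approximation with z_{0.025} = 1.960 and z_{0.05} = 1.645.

n₁ = 51

With allocation ratio k = n₂/n₁ = 2, Var(x̄₁−x̄₂) = σ²(1/n₁ + 1/(k·n₁)) = σ²·(k+1)/(k·n₁).
So n₁ = (1 + 1/k)·((z_{α/2} + z_β)/d)² = 1.500 × (3.605/0.62)².
n₁ = 1.500 × 33.81 = 50.7.
Round up: n₁ = 51, giving n₂ = 2 × 51 = 102.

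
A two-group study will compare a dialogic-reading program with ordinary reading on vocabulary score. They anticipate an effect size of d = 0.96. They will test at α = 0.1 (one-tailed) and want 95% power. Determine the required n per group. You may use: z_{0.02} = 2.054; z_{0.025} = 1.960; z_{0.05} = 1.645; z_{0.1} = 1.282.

For two independent groups with equal n: n = 2·((z_{α} + z_β) / d)².
z_{α} + z_β = 1.282 + 1.645 = 2.927.
n = 2 × (2.927 / 0.96)² = 2 × 3.049² = 2 × 9.30 = 18.6.
Round up to the next whole participant.

n = 19 per group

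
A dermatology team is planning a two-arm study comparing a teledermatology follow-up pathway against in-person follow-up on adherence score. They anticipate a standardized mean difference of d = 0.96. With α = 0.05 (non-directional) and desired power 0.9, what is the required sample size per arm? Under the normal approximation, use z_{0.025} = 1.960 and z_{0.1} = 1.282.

For two independent groups with equal n: n = 2·((z_{α/2} + z_β) / d)².
z_{α/2} + z_β = 1.960 + 1.282 = 3.242.
n = 2 × (3.242 / 0.96)² = 2 × 3.377² = 2 × 11.40 = 22.8.
Round up to the next whole participant.

n = 23 per group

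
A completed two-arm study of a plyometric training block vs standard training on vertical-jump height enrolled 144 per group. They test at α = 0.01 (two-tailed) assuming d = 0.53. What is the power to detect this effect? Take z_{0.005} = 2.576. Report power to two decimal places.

For two equal groups, power = Φ(d·√(n/2) − z_{α/2}).
d·√(n/2) = 0.53 × √(144/2) = 0.53 × 8.485 = 4.497.
z_β = 4.497 − 2.576 = 1.921.
Power = Φ(1.921) = 0.973.

power ≈ 0.97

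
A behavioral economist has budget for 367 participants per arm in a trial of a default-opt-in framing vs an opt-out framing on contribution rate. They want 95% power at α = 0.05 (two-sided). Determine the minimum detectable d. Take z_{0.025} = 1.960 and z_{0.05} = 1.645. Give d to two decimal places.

For two independent groups of n = 367 each: d_min = (z_{α/2} + z_β)·√(2/n).
z-sum = 1.960 + 1.645 = 3.605.
d_min = 3.605 × √(2/367) = 3.605 × 0.0738 = 0.266.

d_min ≈ 0.27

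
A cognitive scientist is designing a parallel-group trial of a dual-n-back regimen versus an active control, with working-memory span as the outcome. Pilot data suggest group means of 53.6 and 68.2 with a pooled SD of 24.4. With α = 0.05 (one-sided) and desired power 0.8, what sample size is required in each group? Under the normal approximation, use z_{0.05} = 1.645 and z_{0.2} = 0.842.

Cohen's d = |M₁ − M₂| / SD_pooled = |53.6 − 68.2| / 24.4 = 14.6 / 24.4 = 0.598.
For two independent groups with equal n: n = 2·((z_{α} + z_β) / d)².
z_{α} + z_β = 1.645 + 0.842 = 2.487.
n = 2 × (2.487 / 0.598)² = 2 × 4.159² = 2 × 17.30 = 34.6.
Round up to the next whole participant.

n = 35 per group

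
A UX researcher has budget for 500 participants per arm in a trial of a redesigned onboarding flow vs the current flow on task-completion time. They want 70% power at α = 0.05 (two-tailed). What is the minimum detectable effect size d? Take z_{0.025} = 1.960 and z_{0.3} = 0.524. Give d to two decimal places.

For two independent groups of n = 500 each: d_min = (z_{α/2} + z_β)·√(2/n).
z-sum = 1.960 + 0.524 = 2.484.
d_min = 2.484 × √(2/500) = 2.484 × 0.0632 = 0.157.

d_min ≈ 0.16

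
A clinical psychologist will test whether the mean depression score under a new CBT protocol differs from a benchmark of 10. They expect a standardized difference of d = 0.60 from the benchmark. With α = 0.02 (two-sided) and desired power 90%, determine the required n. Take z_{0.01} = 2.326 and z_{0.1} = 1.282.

n = 37

For a one-sample test: n = ((z_{α/2} + z_β) / d)².
z_{α/2} + z_β = 2.326 + 1.282 = 3.608.
n = (3.608 / 0.60)² = 6.013² = 36.16.
Round up.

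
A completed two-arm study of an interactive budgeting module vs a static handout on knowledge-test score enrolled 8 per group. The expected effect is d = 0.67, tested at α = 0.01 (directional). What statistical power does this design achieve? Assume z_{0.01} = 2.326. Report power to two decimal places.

For two equal groups, power = Φ(d·√(n/2) − z_{α}).
d·√(n/2) = 0.67 × √(8/2) = 0.67 × 2.000 = 1.340.
z_β = 1.340 − 2.326 = -0.986.
Power = Φ(-0.986) = 0.162.

power ≈ 0.16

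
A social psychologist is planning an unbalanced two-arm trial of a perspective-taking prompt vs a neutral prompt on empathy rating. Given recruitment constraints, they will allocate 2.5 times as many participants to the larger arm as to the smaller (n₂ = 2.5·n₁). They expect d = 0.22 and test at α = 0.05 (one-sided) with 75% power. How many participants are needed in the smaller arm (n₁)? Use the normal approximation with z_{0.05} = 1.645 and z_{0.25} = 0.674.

With allocation ratio k = n₂/n₁ = 2.5, Var(x̄₁−x̄₂) = σ²(1/n₁ + 1/(k·n₁)) = σ²·(k+1)/(k·n₁).
So n₁ = (1 + 1/k)·((z_{α} + z_β)/d)² = 1.400 × (2.319/0.22)².
n₁ = 1.400 × 111.11 = 155.6.
Round up: n₁ = 156, giving n₂ = 2.5 × 156 = 390.

n₁ = 156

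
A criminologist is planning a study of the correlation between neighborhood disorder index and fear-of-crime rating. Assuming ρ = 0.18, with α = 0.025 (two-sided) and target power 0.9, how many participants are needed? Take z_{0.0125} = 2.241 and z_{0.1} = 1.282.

Fisher's z: C = ½·ln((1+r)/(1−r)) = ½·ln(1.4390) = 0.1820.
n = ((z_{α/2} + z_β)/C)² + 3.
(2.241 + 1.282) / 0.1820 = 3.523 / 0.1820 = 19.357.
n = 19.357² + 3 = 374.70 + 3 = 377.7.
Round up.

n = 378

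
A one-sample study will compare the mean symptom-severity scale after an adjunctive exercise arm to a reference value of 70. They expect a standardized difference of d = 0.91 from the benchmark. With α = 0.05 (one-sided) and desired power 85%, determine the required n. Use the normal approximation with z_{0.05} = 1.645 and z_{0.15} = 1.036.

n = 9

For a one-sample test: n = ((z_{α} + z_β) / d)².
z_{α} + z_β = 1.645 + 1.036 = 2.681.
n = (2.681 / 0.91)² = 2.946² = 8.68.
Round up.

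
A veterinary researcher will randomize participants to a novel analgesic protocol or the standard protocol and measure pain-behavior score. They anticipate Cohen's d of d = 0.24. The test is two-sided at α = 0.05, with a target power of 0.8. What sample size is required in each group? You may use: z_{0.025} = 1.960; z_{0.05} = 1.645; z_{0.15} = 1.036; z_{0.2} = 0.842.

For two independent groups with equal n: n = 2·((z_{α/2} + z_β) / d)².
z_{α/2} + z_β = 1.960 + 0.842 = 2.802.
n = 2 × (2.802 / 0.24)² = 2 × 11.675² = 2 × 136.31 = 272.6.
Round up to the next whole participant.

n = 273 per group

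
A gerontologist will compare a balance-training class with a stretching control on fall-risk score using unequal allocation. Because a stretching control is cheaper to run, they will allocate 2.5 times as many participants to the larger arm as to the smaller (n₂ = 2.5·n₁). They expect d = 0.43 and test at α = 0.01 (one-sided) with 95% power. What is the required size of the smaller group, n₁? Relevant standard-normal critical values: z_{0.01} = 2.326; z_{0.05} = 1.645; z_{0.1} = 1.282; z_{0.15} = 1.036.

n₁ = 120

With allocation ratio k = n₂/n₁ = 2.5, Var(x̄₁−x̄₂) = σ²(1/n₁ + 1/(k·n₁)) = σ²·(k+1)/(k·n₁).
So n₁ = (1 + 1/k)·((z_{α} + z_β)/d)² = 1.400 × (3.971/0.43)².
n₁ = 1.400 × 85.28 = 119.4.
Round up: n₁ = 120, giving n₂ = 2.5 × 120 = 300.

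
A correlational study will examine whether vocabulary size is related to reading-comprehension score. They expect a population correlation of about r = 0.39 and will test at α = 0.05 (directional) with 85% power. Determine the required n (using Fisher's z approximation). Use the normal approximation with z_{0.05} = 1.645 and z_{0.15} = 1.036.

n = 46

Fisher's z: C = ½·ln((1+r)/(1−r)) = ½·ln(2.2787) = 0.4118.
n = ((z_{α} + z_β)/C)² + 3.
(1.645 + 1.036) / 0.4118 = 2.681 / 0.4118 = 6.510.
n = 6.510² + 3 = 42.39 + 3 = 45.4.
Round up.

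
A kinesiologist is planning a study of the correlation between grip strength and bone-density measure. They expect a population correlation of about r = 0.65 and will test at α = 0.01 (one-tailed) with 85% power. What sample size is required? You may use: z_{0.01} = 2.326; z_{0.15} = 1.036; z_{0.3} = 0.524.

n = 22

Fisher's z: C = ½·ln((1+r)/(1−r)) = ½·ln(4.7143) = 0.7753.
n = ((z_{α} + z_β)/C)² + 3.
(2.326 + 1.036) / 0.7753 = 3.362 / 0.7753 = 4.336.
n = 4.336² + 3 = 18.80 + 3 = 21.8.
Round up.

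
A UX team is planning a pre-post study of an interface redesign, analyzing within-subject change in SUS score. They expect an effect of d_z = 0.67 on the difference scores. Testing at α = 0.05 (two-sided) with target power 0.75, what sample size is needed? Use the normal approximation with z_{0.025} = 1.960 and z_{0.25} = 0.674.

n = 16 pairs

For a paired (one-sample on differences) test: n = ((z_{α/2} + z_β) / d)².
z_{α/2} + z_β = 1.960 + 0.674 = 2.634.
n = (2.634 / 0.67)² = 3.931² = 15.46.
Round up.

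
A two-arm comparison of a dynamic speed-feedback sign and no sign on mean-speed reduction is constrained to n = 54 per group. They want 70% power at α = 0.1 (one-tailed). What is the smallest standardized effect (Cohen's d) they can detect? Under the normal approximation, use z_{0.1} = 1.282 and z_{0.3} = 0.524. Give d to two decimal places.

For two independent groups of n = 54 each: d_min = (z_{α} + z_β)·√(2/n).
z-sum = 1.282 + 0.524 = 1.806.
d_min = 1.806 × √(2/54) = 1.806 × 0.1925 = 0.348.

d_min ≈ 0.35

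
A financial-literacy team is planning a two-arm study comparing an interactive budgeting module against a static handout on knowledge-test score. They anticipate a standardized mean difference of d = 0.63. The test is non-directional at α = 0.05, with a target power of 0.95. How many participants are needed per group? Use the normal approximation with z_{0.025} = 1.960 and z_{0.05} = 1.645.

For two independent groups with equal n: n = 2·((z_{α/2} + z_β) / d)².
z_{α/2} + z_β = 1.960 + 1.645 = 3.605.
n = 2 × (3.605 / 0.63)² = 2 × 5.722² = 2 × 32.74 = 65.5.
Round up to the next whole participant.

n = 66 per group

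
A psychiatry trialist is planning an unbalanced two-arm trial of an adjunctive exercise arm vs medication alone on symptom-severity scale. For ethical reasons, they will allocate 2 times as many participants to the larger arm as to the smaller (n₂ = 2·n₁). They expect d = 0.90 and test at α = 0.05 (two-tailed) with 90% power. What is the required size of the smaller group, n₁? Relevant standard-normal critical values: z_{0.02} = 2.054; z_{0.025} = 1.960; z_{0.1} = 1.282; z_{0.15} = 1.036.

n₁ = 20

With allocation ratio k = n₂/n₁ = 2, Var(x̄₁−x̄₂) = σ²(1/n₁ + 1/(k·n₁)) = σ²·(k+1)/(k·n₁).
So n₁ = (1 + 1/k)·((z_{α/2} + z_β)/d)² = 1.500 × (3.242/0.90)².
n₁ = 1.500 × 12.98 = 19.5.
Round up: n₁ = 20, giving n₂ = 2 × 20 = 40.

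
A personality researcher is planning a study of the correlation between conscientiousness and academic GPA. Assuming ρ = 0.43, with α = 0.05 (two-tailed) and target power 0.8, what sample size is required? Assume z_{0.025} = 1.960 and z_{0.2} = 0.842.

n = 41

Fisher's z: C = ½·ln((1+r)/(1−r)) = ½·ln(2.5088) = 0.4599.
n = ((z_{α/2} + z_β)/C)² + 3.
(1.960 + 0.842) / 0.4599 = 2.802 / 0.4599 = 6.093.
n = 6.093² + 3 = 37.12 + 3 = 40.1.
Round up.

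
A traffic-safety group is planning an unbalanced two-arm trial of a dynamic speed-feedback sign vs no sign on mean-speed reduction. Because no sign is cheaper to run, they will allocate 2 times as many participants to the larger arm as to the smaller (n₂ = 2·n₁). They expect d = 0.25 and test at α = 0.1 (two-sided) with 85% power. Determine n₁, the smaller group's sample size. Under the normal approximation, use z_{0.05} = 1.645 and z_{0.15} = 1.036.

n₁ = 173

With allocation ratio k = n₂/n₁ = 2, Var(x̄₁−x̄₂) = σ²(1/n₁ + 1/(k·n₁)) = σ²·(k+1)/(k·n₁).
So n₁ = (1 + 1/k)·((z_{α/2} + z_β)/d)² = 1.500 × (2.681/0.25)².
n₁ = 1.500 × 115.00 = 172.5.
Round up: n₁ = 173, giving n₂ = 2 × 173 = 346.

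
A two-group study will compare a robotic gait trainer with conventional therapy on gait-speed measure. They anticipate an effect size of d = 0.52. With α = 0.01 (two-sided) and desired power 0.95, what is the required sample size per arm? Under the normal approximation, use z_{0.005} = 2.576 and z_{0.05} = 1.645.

n = 132 per group

For two independent groups with equal n: n = 2·((z_{α/2} + z_β) / d)².
z_{α/2} + z_β = 2.576 + 1.645 = 4.221.
n = 2 × (4.221 / 0.52)² = 2 × 8.117² = 2 × 65.89 = 131.8.
Round up to the next whole participant.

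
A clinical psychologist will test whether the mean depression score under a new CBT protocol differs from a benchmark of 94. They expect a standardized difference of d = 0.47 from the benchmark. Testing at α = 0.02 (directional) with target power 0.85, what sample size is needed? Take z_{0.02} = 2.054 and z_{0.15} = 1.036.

n = 44

For a one-sample test: n = ((z_{α} + z_β) / d)².
z_{α} + z_β = 2.054 + 1.036 = 3.090.
n = (3.090 / 0.47)² = 6.574² = 43.22.
Round up.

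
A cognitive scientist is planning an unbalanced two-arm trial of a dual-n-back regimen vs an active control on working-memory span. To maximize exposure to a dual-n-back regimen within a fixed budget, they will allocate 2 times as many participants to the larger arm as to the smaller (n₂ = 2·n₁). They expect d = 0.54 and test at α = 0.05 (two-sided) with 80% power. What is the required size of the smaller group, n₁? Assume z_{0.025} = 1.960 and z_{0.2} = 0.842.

With allocation ratio k = n₂/n₁ = 2, Var(x̄₁−x̄₂) = σ²(1/n₁ + 1/(k·n₁)) = σ²·(k+1)/(k·n₁).
So n₁ = (1 + 1/k)·((z_{α/2} + z_β)/d)² = 1.500 × (2.802/0.54)².
n₁ = 1.500 × 26.92 = 40.4.
Round up: n₁ = 41, giving n₂ = 2 × 41 = 82.

n₁ = 41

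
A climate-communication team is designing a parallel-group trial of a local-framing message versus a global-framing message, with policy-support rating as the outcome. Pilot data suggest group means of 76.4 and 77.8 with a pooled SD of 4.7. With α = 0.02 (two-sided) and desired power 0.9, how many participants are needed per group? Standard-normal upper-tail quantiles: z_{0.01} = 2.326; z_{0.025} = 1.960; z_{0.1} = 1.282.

Cohen's d = |M₁ − M₂| / SD_pooled = |76.4 − 77.8| / 4.7 = 1.4 / 4.7 = 0.298.
For two independent groups with equal n: n = 2·((z_{α/2} + z_β) / d)².
z_{α/2} + z_β = 2.326 + 1.282 = 3.608.
n = 2 × (3.608 / 0.298)² = 2 × 12.107² = 2 × 146.59 = 293.2.
Round up to the next whole participant.

n = 294 per group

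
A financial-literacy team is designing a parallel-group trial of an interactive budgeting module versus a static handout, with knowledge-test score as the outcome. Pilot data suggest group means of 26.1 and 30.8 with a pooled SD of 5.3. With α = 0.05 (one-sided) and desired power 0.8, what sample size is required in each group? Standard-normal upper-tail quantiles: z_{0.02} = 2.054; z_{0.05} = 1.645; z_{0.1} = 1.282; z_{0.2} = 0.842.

n = 16 per group

Cohen's d = |M₁ − M₂| / SD_pooled = |26.1 − 30.8| / 5.3 = 4.7 / 5.3 = 0.887.
For two independent groups with equal n: n = 2·((z_{α} + z_β) / d)².
z_{α} + z_β = 1.645 + 0.842 = 2.487.
n = 2 × (2.487 / 0.887)² = 2 × 2.804² = 2 × 7.86 = 15.7.
Round up to the next whole participant.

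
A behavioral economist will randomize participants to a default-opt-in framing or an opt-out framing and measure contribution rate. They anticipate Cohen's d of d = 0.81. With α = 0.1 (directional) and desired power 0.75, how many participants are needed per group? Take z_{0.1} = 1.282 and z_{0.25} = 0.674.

n = 12 per group

For two independent groups with equal n: n = 2·((z_{α} + z_β) / d)².
z_{α} + z_β = 1.282 + 0.674 = 1.956.
n = 2 × (1.956 / 0.81)² = 2 × 2.415² = 2 × 5.83 = 11.7.
Round up to the next whole participant.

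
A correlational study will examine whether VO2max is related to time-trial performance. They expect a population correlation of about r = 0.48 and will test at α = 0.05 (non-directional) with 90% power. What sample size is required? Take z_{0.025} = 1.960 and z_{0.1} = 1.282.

Fisher's z: C = ½·ln((1+r)/(1−r)) = ½·ln(2.8462) = 0.5230.
n = ((z_{α/2} + z_β)/C)² + 3.
(1.960 + 1.282) / 0.5230 = 3.242 / 0.5230 = 6.199.
n = 6.199² + 3 = 38.43 + 3 = 41.4.
Round up.

n = 42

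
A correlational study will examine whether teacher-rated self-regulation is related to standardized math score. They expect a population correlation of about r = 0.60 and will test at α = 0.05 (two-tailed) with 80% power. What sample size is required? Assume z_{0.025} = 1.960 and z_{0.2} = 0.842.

Fisher's z: C = ½·ln((1+r)/(1−r)) = ½·ln(4.0000) = 0.6931.
n = ((z_{α/2} + z_β)/C)² + 3.
(1.960 + 0.842) / 0.6931 = 2.802 / 0.6931 = 4.043.
n = 4.043² + 3 = 16.34 + 3 = 19.3.
Round up.

n = 20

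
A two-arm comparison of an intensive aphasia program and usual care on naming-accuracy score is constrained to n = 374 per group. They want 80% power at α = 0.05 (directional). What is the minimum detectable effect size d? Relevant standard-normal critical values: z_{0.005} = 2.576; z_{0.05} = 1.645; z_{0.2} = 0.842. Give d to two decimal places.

d_min ≈ 0.18

For two independent groups of n = 374 each: d_min = (z_{α} + z_β)·√(2/n).
z-sum = 1.645 + 0.842 = 2.487.
d_min = 2.487 × √(2/374) = 2.487 × 0.0731 = 0.182.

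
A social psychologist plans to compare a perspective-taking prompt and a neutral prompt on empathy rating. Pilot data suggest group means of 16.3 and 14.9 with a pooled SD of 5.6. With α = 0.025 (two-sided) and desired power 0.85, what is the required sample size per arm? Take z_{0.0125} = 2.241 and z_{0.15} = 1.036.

n = 344 per group

Cohen's d = |M₁ − M₂| / SD_pooled = |16.3 − 14.9| / 5.6 = 1.4 / 5.6 = 0.250.
For two independent groups with equal n: n = 2·((z_{α/2} + z_β) / d)².
z_{α/2} + z_β = 2.241 + 1.036 = 3.277.
n = 2 × (3.277 / 0.250)² = 2 × 13.108² = 2 × 171.82 = 343.6.
Round up to the next whole participant.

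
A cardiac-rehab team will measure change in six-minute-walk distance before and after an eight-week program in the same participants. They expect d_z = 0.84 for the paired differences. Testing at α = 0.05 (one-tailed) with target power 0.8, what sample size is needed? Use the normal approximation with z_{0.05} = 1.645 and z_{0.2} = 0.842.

n = 9 pairs

For a paired (one-sample on differences) test: n = ((z_{α} + z_β) / d)².
z_{α} + z_β = 1.645 + 0.842 = 2.487.
n = (2.487 / 0.84)² = 2.961² = 8.77.
Round up.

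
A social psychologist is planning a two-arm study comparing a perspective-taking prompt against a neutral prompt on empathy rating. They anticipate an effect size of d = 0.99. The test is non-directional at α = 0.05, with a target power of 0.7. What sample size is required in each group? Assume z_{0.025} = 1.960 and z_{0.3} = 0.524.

For two independent groups with equal n: n = 2·((z_{α/2} + z_β) / d)².
z_{α/2} + z_β = 1.960 + 0.524 = 2.484.
n = 2 × (2.484 / 0.99)² = 2 × 2.509² = 2 × 6.30 = 12.6.
Round up to the next whole participant.

n = 13 per group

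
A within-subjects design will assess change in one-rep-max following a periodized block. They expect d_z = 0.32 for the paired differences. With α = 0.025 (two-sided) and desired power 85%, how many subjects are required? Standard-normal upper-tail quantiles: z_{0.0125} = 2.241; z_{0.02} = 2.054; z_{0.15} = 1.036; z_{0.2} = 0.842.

For a paired (one-sample on differences) test: n = ((z_{α/2} + z_β) / d)².
z_{α/2} + z_β = 2.241 + 1.036 = 3.277.
n = (3.277 / 0.32)² = 10.241² = 104.87.
Round up.

n = 105 pairs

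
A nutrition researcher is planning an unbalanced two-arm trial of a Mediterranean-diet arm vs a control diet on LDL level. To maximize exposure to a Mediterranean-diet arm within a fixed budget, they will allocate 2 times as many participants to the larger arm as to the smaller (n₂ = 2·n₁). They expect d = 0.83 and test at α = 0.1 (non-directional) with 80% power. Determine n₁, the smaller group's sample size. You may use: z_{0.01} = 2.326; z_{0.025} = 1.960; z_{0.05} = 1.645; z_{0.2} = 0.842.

n₁ = 14

With allocation ratio k = n₂/n₁ = 2, Var(x̄₁−x̄₂) = σ²(1/n₁ + 1/(k·n₁)) = σ²·(k+1)/(k·n₁).
So n₁ = (1 + 1/k)·((z_{α/2} + z_β)/d)² = 1.500 × (2.487/0.83)².
n₁ = 1.500 × 8.98 = 13.5.
Round up: n₁ = 14, giving n₂ = 2 × 14 = 28.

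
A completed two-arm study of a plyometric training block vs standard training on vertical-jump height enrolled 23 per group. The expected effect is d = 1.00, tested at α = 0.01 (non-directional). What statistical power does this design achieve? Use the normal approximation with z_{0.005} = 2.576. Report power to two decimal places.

power ≈ 0.79

For two equal groups, power = Φ(d·√(n/2) − z_{α/2}).
d·√(n/2) = 1.00 × √(23/2) = 1.00 × 3.391 = 3.391.
z_β = 3.391 − 2.576 = 0.815.
Power = Φ(0.815) = 0.793.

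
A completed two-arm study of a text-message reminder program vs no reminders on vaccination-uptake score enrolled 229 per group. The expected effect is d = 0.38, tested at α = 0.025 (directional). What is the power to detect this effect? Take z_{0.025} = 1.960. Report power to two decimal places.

power ≈ 0.98

For two equal groups, power = Φ(d·√(n/2) − z_{α}).
d·√(n/2) = 0.38 × √(229/2) = 0.38 × 10.700 = 4.066.
z_β = 4.066 − 1.960 = 2.106.
Power = Φ(2.106) = 0.982.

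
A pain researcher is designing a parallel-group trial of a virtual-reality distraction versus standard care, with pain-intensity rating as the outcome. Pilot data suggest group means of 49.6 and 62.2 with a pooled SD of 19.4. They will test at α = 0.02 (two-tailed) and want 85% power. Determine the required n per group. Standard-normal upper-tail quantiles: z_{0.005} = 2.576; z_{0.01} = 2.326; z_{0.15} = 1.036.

Cohen's d = |M₁ − M₂| / SD_pooled = |49.6 − 62.2| / 19.4 = 12.6 / 19.4 = 0.649.
For two independent groups with equal n: n = 2·((z_{α/2} + z_β) / d)².
z_{α/2} + z_β = 2.326 + 1.036 = 3.362.
n = 2 × (3.362 / 0.649)² = 2 × 5.180² = 2 × 26.84 = 53.7.
Round up to the next whole participant.

n = 54 per group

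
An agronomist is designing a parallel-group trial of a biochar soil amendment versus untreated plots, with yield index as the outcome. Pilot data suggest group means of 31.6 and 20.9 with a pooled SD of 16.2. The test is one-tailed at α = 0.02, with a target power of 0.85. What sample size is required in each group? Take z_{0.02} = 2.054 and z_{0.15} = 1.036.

n = 44 per group

Cohen's d = |M₁ − M₂| / SD_pooled = |31.6 − 20.9| / 16.2 = 10.7 / 16.2 = 0.660.
For two independent groups with equal n: n = 2·((z_{α} + z_β) / d)².
z_{α} + z_β = 2.054 + 1.036 = 3.090.
n = 2 × (3.090 / 0.660)² = 2 × 4.682² = 2 × 21.92 = 43.8.
Round up to the next whole participant.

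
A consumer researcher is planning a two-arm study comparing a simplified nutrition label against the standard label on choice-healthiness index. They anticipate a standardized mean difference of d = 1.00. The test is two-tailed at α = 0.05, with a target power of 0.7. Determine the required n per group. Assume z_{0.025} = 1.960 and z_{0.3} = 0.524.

n = 13 per group

For two independent groups with equal n: n = 2·((z_{α/2} + z_β) / d)².
z_{α/2} + z_β = 1.960 + 0.524 = 2.484.
n = 2 × (2.484 / 1.00)² = 2 × 2.484² = 2 × 6.17 = 12.3.
Round up to the next whole participant.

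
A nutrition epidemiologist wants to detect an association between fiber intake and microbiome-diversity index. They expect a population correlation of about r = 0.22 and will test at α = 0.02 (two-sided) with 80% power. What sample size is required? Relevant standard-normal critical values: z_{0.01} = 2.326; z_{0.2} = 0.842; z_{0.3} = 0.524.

Fisher's z: C = ½·ln((1+r)/(1−r)) = ½·ln(1.5641) = 0.2237.
n = ((z_{α/2} + z_β)/C)² + 3.
(2.326 + 0.842) / 0.2237 = 3.168 / 0.2237 = 14.162.
n = 14.162² + 3 = 200.56 + 3 = 203.6.
Round up.

n = 204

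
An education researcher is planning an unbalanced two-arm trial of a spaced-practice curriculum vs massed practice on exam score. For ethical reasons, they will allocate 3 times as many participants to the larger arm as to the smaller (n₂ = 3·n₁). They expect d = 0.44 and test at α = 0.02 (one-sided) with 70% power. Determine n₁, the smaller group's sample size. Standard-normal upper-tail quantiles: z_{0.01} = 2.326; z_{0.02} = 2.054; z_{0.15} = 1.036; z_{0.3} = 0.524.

n₁ = 46

With allocation ratio k = n₂/n₁ = 3, Var(x̄₁−x̄₂) = σ²(1/n₁ + 1/(k·n₁)) = σ²·(k+1)/(k·n₁).
So n₁ = (1 + 1/k)·((z_{α} + z_β)/d)² = 1.333 × (2.578/0.44)².
n₁ = 1.333 × 34.33 = 45.8.
Round up: n₁ = 46, giving n₂ = 3 × 46 = 138.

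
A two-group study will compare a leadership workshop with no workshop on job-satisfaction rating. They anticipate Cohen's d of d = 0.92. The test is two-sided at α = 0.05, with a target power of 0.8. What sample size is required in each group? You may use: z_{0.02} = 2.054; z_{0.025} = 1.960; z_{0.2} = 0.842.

n = 19 per group

For two independent groups with equal n: n = 2·((z_{α/2} + z_β) / d)².
z_{α/2} + z_β = 1.960 + 0.842 = 2.802.
n = 2 × (2.802 / 0.92)² = 2 × 3.046² = 2 × 9.28 = 18.6.
Round up to the next whole participant.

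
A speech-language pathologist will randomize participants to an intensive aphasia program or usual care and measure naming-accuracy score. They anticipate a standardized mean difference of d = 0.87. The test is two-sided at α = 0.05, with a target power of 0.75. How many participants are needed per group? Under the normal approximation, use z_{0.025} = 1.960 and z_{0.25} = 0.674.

For two independent groups with equal n: n = 2·((z_{α/2} + z_β) / d)².
z_{α/2} + z_β = 1.960 + 0.674 = 2.634.
n = 2 × (2.634 / 0.87)² = 2 × 3.028² = 2 × 9.17 = 18.3.
Round up to the next whole participant.

n = 19 per group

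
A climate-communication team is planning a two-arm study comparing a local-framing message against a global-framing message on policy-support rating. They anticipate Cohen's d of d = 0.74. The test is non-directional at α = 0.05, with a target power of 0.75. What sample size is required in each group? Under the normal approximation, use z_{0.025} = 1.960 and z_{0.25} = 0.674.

n = 26 per group

For two independent groups with equal n: n = 2·((z_{α/2} + z_β) / d)².
z_{α/2} + z_β = 1.960 + 0.674 = 2.634.
n = 2 × (2.634 / 0.74)² = 2 × 3.559² = 2 × 12.67 = 25.3.
Round up to the next whole participant.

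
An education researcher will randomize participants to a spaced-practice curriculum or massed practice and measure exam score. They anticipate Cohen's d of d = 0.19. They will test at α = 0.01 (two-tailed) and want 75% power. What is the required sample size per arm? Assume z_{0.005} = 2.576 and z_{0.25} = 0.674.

For two independent groups with equal n: n = 2·((z_{α/2} + z_β) / d)².
z_{α/2} + z_β = 2.576 + 0.674 = 3.250.
n = 2 × (3.250 / 0.19)² = 2 × 17.105² = 2 × 292.59 = 585.2.
Round up to the next whole participant.

n = 586 per group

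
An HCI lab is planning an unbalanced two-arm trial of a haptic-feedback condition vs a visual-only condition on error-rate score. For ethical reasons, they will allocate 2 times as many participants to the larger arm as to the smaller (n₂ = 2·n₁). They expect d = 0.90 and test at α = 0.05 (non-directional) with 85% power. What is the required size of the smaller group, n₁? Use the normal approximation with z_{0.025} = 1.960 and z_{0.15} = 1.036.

With allocation ratio k = n₂/n₁ = 2, Var(x̄₁−x̄₂) = σ²(1/n₁ + 1/(k·n₁)) = σ²·(k+1)/(k·n₁).
So n₁ = (1 + 1/k)·((z_{α/2} + z_β)/d)² = 1.500 × (2.996/0.90)².
n₁ = 1.500 × 11.08 = 16.6.
Round up: n₁ = 17, giving n₂ = 2 × 17 = 34.

n₁ = 17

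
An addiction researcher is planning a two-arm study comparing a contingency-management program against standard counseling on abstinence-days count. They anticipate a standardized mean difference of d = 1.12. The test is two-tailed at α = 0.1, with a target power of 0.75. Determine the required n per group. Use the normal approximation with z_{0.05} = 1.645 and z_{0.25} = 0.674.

For two independent groups with equal n: n = 2·((z_{α/2} + z_β) / d)².
z_{α/2} + z_β = 1.645 + 0.674 = 2.319.
n = 2 × (2.319 / 1.12)² = 2 × 2.071² = 2 × 4.29 = 8.6.
Round up to the next whole participant.

n = 9 per group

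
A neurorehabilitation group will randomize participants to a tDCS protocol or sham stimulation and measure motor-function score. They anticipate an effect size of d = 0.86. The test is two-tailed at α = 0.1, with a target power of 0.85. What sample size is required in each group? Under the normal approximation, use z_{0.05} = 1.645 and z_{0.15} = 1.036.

For two independent groups with equal n: n = 2·((z_{α/2} + z_β) / d)².
z_{α/2} + z_β = 1.645 + 1.036 = 2.681.
n = 2 × (2.681 / 0.86)² = 2 × 3.117² = 2 × 9.72 = 19.4.
Round up to the next whole participant.

n = 20 per group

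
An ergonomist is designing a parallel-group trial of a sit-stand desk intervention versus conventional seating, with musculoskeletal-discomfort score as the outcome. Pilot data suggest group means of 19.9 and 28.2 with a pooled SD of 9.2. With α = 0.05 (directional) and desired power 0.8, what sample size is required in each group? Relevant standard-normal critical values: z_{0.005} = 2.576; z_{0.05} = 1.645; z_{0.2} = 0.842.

n = 16 per group

Cohen's d = |M₁ − M₂| / SD_pooled = |19.9 − 28.2| / 9.2 = 8.3 / 9.2 = 0.902.
For two independent groups with equal n: n = 2·((z_{α} + z_β) / d)².
z_{α} + z_β = 1.645 + 0.842 = 2.487.
n = 2 × (2.487 / 0.902)² = 2 × 2.757² = 2 × 7.60 = 15.2.
Round up to the next whole participant.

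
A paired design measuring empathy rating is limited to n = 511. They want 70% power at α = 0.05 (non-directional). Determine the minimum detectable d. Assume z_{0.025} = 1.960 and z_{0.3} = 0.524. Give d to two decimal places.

d_min ≈ 0.11

For a single sample (or paired design) of n = 511: d_min = (z_{α/2} + z_β)/√n.
z-sum = 1.960 + 0.524 = 2.484.
d_min = 2.484 / √511 = 2.484 / 22.605 = 0.110.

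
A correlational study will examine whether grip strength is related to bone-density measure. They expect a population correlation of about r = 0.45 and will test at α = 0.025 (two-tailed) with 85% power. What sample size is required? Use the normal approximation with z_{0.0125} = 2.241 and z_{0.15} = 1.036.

Fisher's z: C = ½·ln((1+r)/(1−r)) = ½·ln(2.6364) = 0.4847.
n = ((z_{α/2} + z_β)/C)² + 3.
(2.241 + 1.036) / 0.4847 = 3.277 / 0.4847 = 6.761.
n = 6.761² + 3 = 45.71 + 3 = 48.7.
Round up.

n = 49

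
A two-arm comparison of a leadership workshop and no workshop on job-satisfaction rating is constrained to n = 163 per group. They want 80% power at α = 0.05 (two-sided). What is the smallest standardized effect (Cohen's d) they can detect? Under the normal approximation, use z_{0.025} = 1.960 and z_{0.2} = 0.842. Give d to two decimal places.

d_min ≈ 0.31

For two independent groups of n = 163 each: d_min = (z_{α/2} + z_β)·√(2/n).
z-sum = 1.960 + 0.842 = 2.802.
d_min = 2.802 × √(2/163) = 2.802 × 0.1108 = 0.310.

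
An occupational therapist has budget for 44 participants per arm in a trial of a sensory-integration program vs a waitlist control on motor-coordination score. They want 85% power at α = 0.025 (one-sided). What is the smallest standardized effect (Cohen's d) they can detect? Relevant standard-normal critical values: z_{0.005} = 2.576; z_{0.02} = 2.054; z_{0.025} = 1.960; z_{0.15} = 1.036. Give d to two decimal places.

For two independent groups of n = 44 each: d_min = (z_{α} + z_β)·√(2/n).
z-sum = 1.960 + 1.036 = 2.996.
d_min = 2.996 × √(2/44) = 2.996 × 0.2132 = 0.639.

d_min ≈ 0.64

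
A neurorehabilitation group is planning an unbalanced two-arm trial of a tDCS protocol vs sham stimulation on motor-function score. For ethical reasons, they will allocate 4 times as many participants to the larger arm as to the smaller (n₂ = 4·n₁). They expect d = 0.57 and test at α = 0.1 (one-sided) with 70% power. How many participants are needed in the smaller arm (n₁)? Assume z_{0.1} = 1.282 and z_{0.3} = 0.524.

With allocation ratio k = n₂/n₁ = 4, Var(x̄₁−x̄₂) = σ²(1/n₁ + 1/(k·n₁)) = σ²·(k+1)/(k·n₁).
So n₁ = (1 + 1/k)·((z_{α} + z_β)/d)² = 1.250 × (1.806/0.57)².
n₁ = 1.250 × 10.04 = 12.5.
Round up: n₁ = 13, giving n₂ = 4 × 13 = 52.

n₁ = 13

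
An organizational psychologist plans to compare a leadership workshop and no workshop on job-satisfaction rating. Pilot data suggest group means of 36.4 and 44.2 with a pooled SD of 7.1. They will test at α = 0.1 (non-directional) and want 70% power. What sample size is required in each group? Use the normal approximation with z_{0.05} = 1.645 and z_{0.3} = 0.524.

n = 8 per group

Cohen's d = |M₁ − M₂| / SD_pooled = |36.4 − 44.2| / 7.1 = 7.8 / 7.1 = 1.099.
For two independent groups with equal n: n = 2·((z_{α/2} + z_β) / d)².
z_{α/2} + z_β = 1.645 + 0.524 = 2.169.
n = 2 × (2.169 / 1.099)² = 2 × 1.974² = 2 × 3.90 = 7.8.
Round up to the next whole participant.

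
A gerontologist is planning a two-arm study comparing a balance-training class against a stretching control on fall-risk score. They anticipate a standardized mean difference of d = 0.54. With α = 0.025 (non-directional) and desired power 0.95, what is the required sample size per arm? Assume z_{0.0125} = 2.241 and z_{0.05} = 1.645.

For two independent groups with equal n: n = 2·((z_{α/2} + z_β) / d)².
z_{α/2} + z_β = 2.241 + 1.645 = 3.886.
n = 2 × (3.886 / 0.54)² = 2 × 7.196² = 2 × 51.79 = 103.6.
Round up to the next whole participant.

n = 104 per group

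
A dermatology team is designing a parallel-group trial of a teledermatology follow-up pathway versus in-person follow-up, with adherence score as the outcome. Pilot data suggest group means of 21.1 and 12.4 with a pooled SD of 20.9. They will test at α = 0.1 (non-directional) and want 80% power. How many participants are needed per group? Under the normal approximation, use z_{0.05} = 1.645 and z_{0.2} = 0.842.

n = 72 per group

Cohen's d = |M₁ − M₂| / SD_pooled = |21.1 − 12.4| / 20.9 = 8.7 / 20.9 = 0.416.
For two independent groups with equal n: n = 2·((z_{α/2} + z_β) / d)².
z_{α/2} + z_β = 1.645 + 0.842 = 2.487.
n = 2 × (2.487 / 0.416)² = 2 × 5.978² = 2 × 35.74 = 71.5.
Round up to the next whole participant.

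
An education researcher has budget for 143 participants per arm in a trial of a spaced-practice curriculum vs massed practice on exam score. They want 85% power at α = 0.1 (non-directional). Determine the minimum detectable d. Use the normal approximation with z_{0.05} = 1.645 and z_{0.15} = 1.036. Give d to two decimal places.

d_min ≈ 0.32

For two independent groups of n = 143 each: d_min = (z_{α/2} + z_β)·√(2/n).
z-sum = 1.645 + 1.036 = 2.681.
d_min = 2.681 × √(2/143) = 2.681 × 0.1183 = 0.317.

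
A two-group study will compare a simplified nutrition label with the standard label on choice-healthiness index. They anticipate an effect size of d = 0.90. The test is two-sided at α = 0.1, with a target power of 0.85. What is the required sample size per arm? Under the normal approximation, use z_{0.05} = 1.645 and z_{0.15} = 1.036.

For two independent groups with equal n: n = 2·((z_{α/2} + z_β) / d)².
z_{α/2} + z_β = 1.645 + 1.036 = 2.681.
n = 2 × (2.681 / 0.90)² = 2 × 2.979² = 2 × 8.87 = 17.7.
Round up to the next whole participant.

n = 18 per group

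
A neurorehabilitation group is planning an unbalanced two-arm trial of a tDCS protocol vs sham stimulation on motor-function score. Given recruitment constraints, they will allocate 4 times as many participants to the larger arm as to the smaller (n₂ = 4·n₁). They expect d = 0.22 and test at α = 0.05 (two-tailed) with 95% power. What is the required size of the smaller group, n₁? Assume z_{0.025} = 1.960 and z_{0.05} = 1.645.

n₁ = 336

With allocation ratio k = n₂/n₁ = 4, Var(x̄₁−x̄₂) = σ²(1/n₁ + 1/(k·n₁)) = σ²·(k+1)/(k·n₁).
So n₁ = (1 + 1/k)·((z_{α/2} + z_β)/d)² = 1.250 × (3.605/0.22)².
n₁ = 1.250 × 268.51 = 335.6.
Round up: n₁ = 336, giving n₂ = 4 × 336 = 1344.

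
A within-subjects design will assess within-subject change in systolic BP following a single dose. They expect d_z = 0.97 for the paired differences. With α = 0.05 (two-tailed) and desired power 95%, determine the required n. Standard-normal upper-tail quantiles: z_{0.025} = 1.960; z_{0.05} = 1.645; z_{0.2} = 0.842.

n = 14 pairs

For a paired (one-sample on differences) test: n = ((z_{α/2} + z_β) / d)².
z_{α/2} + z_β = 1.960 + 1.645 = 3.605.
n = (3.605 / 0.97)² = 3.716² = 13.81.
Round up.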